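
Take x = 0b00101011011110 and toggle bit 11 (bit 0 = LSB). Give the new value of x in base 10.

x = 00101011011110
bit 11 is currently 1; toggle it via x ^ (1 << 11) = x ^ 2048
→ 00001011011110 = 734

734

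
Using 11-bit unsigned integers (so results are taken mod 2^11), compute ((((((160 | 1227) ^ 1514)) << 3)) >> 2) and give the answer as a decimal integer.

2

160 = 00010100000
1227 = 10011001011
→ | → 10011101011 = 1259
1514 = 10111101010
→ ^ → 00100000001 = 257
→ << 3 (mod 2^11) → 00000001000 = 8
→ >> 2 → 00000000010 = 2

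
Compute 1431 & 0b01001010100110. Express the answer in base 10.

1431 = 0010110010111
b = 1001010100110
AND → 0000010000110 = 134

134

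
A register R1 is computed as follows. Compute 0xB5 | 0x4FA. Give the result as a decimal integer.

1279

0xB5 = 00010110101
0x4FA = 10011111010
 OR → 10011111111 = 1279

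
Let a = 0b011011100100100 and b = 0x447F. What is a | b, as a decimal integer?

a = 011011100100100
0x447F = 100010001111111
 OR → 111011101111111 = 30591

30591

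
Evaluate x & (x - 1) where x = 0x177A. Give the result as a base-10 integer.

x = 1011101111010 = 6010
x - 1 = 1011101111001
AND   = 1011101111000 = 6008
(x & (x - 1) clears the lowest set bit of x.)

6008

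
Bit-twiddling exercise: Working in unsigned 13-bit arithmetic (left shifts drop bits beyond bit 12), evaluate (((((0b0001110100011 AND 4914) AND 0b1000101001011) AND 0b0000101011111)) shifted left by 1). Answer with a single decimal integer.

0b0001110100011 = 0001110100011
4914 = 1001100110010
→ AND → 0001100100010 = 802
0b1000101001011 = 1000101001011
→ AND → 0000100000010 = 258
0b0000101011111 = 0000101011111
→ AND → 0000100000010 = 258
→ shifted left by 1 (mod 2^13) → 0001000000100 = 516

516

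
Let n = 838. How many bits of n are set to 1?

838 = 1101000110
Count the 1s: 1 + 1 + 1 + 1 + 1 = 5

5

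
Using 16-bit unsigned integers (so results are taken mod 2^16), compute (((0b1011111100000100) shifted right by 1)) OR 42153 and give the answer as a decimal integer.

65451

0b1011111100000100 = 1011111100000100
→ shifted right by 1 → 0101111110000010 = 24450
42153 = 1010010010101001
→ OR → 1111111110101011 = 65451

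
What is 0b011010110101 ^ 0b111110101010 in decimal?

2335

a = 011010110101
b = 111110101010
XOR → 100100011111 = 2335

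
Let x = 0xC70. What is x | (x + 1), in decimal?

3185

x = 110001110000 = 3184
x + 1 = 110001110001
OR    = 110001110001 = 3185
(x | (x + 1) sets the lowest cleared bit.)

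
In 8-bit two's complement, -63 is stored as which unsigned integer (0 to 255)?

193

63 in 8 bits: 00111111
Invert: 11000000
Add 1:  11000001 = 193
(Check: 2^8 - 63 = 256 - 63 = 193.)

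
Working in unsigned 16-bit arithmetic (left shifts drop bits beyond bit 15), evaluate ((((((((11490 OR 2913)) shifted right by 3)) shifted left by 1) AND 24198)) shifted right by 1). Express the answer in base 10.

1344

11490 = 0010110011100010
2913 = 0000101101100001
→ OR → 0010111111100011 = 12259
→ shifted right by 3 → 0000010111111100 = 1532
→ shifted left by 1 (mod 2^16) → 0000101111111000 = 3064
24198 = 0101111010000110
→ AND → 0000101010000000 = 2688
→ shifted right by 1 → 0000010101000000 = 1344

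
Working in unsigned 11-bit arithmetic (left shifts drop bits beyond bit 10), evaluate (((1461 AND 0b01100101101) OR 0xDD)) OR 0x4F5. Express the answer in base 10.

1461 = 10110110101
0b01100101101 = 01100101101
→ AND → 00100100101 = 293
0xDD = 00011011101
→ OR → 00111111101 = 509
0x4F5 = 10011110101
→ OR → 10111111101 = 1533

1533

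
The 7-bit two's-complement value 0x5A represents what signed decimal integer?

pattern = 1011010 (MSB is 1 ⇒ negative)
Invert: 0100101, add 1 → 0100110 = 38, so the value is -38.
(Equivalently: 90 - 2^7 = 90 - 128 = -38.)

-38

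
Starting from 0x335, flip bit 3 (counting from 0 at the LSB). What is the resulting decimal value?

x = 01100110101
bit 3 is currently 0; toggle it via x ^ (1 << 3) = x ^ 8
→ 01100111101 = 829

829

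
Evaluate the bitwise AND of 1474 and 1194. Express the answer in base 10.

1154

1474 = 10111000010
1194 = 10010101010
AND → 10010000010 = 1154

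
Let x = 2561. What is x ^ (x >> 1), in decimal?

3841

x = 101000000001 = 2561
x>>1 = 010100000000
XOR  = 111100000001 = 3841
(x ^ (x >> 1) gives the standard binary-reflected Gray code of x.)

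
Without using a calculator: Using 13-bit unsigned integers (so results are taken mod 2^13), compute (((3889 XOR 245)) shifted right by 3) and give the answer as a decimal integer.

504

3889 = 0111100110001
245 = 0000011110101
→ XOR → 0111111000100 = 4036
→ shifted right by 3 → 0000111111000 = 504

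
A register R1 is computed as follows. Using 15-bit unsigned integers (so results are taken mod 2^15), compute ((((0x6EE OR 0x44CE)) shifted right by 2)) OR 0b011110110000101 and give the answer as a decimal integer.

15807

0x6EE = 000011011101110
0x44CE = 100010011001110
→ OR → 100011011101110 = 18158
→ shifted right by 2 → 001000110111011 = 4539
0b011110110000101 = 011110110000101
→ OR → 011110110111111 = 15807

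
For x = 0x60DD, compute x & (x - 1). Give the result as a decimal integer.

24796

x = 110000011011101 = 24797
x - 1 = 110000011011100
AND   = 110000011011100 = 24796
(x & (x - 1) clears the lowest set bit of x.)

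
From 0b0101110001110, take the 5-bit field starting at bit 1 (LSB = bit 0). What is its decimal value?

v = 0101110001110
Shift right by 1: 010111000111
Mask low 5 bits: 00111 = 7

7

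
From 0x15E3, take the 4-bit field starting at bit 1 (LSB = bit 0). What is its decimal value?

1

v = 01010111100011
Shift right by 1: 0101011110001
Mask low 4 bits: 0001 = 1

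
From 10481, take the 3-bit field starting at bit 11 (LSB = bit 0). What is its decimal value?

v = 10100011110001
Shift right by 11: 101
Mask low 3 bits: 101 = 5

5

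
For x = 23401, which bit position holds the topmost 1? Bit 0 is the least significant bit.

23401 = 101101101101001
The topmost 1 is at position 14 (since 2^14 = 16384 ≤ 23401 < 32768).

14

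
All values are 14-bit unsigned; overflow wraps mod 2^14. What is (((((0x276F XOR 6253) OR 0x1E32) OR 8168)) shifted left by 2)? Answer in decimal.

16360

0x276F = 10011101101111
6253 = 01100001101101
→ XOR → 11111100000010 = 16130
0x1E32 = 01111000110010
→ OR → 11111100110010 = 16178
8168 = 01111111101000
→ OR → 11111111111010 = 16378
→ shifted left by 2 (mod 2^14) → 11111111101000 = 16360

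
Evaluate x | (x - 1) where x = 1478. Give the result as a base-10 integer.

x = 10111000110 = 1478
x - 1 = 10111000101
OR    = 10111000111 = 1479
(x | (x - 1) sets all bits below the lowest set bit.)

1479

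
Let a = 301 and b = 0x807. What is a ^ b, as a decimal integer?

301 = 000100101101
0x807 = 100000000111
XOR → 100100101010 = 2346

2346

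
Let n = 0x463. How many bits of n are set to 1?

0x463 = 10001100011
Count the 1s: 1 + 1 + 1 + 1 + 1 = 5

5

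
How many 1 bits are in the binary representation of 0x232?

4

0x232 = 1000110010
Count the 1s: 1 + 1 + 1 + 1 = 4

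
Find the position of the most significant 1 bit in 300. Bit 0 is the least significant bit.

300 = 100101100
The topmost 1 is at position 8 (since 2^8 = 256 ≤ 300 < 512).

8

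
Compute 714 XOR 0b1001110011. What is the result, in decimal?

714 = 1011001010
b = 1001110011
XOR → 0010111001 = 185

185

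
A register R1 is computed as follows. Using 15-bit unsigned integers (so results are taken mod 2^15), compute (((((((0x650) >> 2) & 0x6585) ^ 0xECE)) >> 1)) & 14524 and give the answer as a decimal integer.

0x650 = 000011001010000
→ >> 2 → 000000110010100 = 404
0x6585 = 110010110000101
→ & → 000000110000100 = 388
0xECE = 000111011001110
→ ^ → 000111101001010 = 3914
→ >> 1 → 000011110100101 = 1957
14524 = 011100010111100
→ & → 000000010100100 = 164

164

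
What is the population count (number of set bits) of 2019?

2019 = 11111100011
Count the 1s: 1 + 1 + 1 + 1 + 1 + 1 + 1 + 1 = 8

8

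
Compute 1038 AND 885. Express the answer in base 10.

1038 = 10000001110
885 = 01101110101
AND → 00000000100 = 4

4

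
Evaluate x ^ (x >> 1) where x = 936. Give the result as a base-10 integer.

x = 1110101000 = 936
x>>1 = 0111010100
XOR  = 1001111100 = 636
(x ^ (x >> 1) gives the standard binary-reflected Gray code of x.)

636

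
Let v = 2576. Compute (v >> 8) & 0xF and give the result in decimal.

v = 00101000010000
Shift right by 8: 001010
Mask low 4 bits: 1010 = 10

10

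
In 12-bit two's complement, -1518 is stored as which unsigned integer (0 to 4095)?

2578

1518 in 12 bits: 010111101110
Invert: 101000010001
Add 1:  101000010010 = 2578
(Check: 2^12 - 1518 = 4096 - 1518 = 2578.)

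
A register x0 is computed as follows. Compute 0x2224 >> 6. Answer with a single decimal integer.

0x2224 = 10001000100100
shift right by 6 → 00000010001000 = 136
(equivalently, floor(8740 / 64))

136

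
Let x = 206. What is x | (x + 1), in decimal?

207

x = 11001110 = 206
x + 1 = 11001111
OR    = 11001111 = 207
(x | (x + 1) sets the lowest cleared bit.)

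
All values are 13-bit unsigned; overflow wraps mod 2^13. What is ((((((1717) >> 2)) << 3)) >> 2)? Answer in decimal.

1717 = 0011010110101
→ >> 2 → 0000110101101 = 429
→ << 3 (mod 2^13) → 0110101101000 = 3432
→ >> 2 → 0001101011010 = 858

858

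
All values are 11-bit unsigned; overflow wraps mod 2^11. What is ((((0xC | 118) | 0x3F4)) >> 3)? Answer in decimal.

127

0xC = 00000001100
118 = 00001110110
→ | → 00001111110 = 126
0x3F4 = 01111110100
→ | → 01111111110 = 1022
→ >> 3 → 00001111111 = 127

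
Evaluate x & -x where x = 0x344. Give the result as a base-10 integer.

x = 1101000100 = 836
-x (two's complement) = …0010111100
AND   = 0000000100 = 4
(x & -x isolates the lowest set bit of x.)

4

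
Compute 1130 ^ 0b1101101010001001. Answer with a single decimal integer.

57059

1130 = 0000010001101010
b = 1101101010001001
XOR → 1101111011100011 = 57059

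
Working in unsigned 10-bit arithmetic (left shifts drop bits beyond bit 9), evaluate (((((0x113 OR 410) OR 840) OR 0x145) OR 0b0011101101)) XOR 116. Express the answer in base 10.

907

0x113 = 0100010011
410 = 0110011010
→ OR → 0110011011 = 411
840 = 1101001000
→ OR → 1111011011 = 987
0x145 = 0101000101
→ OR → 1111011111 = 991
0b0011101101 = 0011101101
→ OR → 1111111111 = 1023
116 = 0001110100
→ XOR → 1110001011 = 907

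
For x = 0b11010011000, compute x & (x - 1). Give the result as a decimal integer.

x = 11010011000 = 1688
x - 1 = 11010010111
AND   = 11010010000 = 1680
(x & (x - 1) clears the lowest set bit of x.)

1680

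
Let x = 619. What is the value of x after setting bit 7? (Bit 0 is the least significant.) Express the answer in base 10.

x = 00001001101011
bit 7 is currently 0; set it via x | (1 << 7) = x | 128
→ 00001011101011 = 747

747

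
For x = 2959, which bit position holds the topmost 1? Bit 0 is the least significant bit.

2959 = 101110001111
The topmost 1 is at position 11 (since 2^11 = 2048 ≤ 2959 < 4096).

11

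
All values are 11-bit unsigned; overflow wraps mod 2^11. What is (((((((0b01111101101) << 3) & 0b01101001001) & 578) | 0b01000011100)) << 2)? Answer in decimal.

0b01111101101 = 01111101101
→ << 3 (mod 2^11) → 11101101000 = 1896
0b01101001001 = 01101001001
→ & → 01101001000 = 840
578 = 01001000010
→ & → 01001000000 = 576
0b01000011100 = 01000011100
→ | → 01001011100 = 604
→ << 2 (mod 2^11) → 00101110000 = 368

368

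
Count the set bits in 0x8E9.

6

0x8E9 = 100011101001
Count the 1s: 1 + 1 + 1 + 1 + 1 + 1 = 6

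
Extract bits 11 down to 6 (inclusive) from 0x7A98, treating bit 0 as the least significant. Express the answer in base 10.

v = 0111101010011000
Shift right by 6: 0111101010
Mask low 6 bits: 101010 = 42

42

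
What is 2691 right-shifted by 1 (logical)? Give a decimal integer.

1345

2691 = 101010000011
shift right by 1 → 010101000001 = 1345
(equivalently, floor(2691 / 2))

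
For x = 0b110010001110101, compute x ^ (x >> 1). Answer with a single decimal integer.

22095

x = 110010001110101 = 25717
x>>1 = 011001000111010
XOR  = 101011001001111 = 22095
(x ^ (x >> 1) gives the standard binary-reflected Gray code of x.)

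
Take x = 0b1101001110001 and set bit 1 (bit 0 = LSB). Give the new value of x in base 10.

6771

x = 1101001110001
bit 1 is currently 0; set it via x | (1 << 1) = x | 2
→ 1101001110011 = 6771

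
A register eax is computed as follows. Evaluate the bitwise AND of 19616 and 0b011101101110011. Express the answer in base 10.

2080

19616 = 100110010100000
b = 011101101110011
AND → 000100000100000 = 2080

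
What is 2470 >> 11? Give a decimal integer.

1

2470 = 100110100110
shift right by 11 → 000000000001 = 1
(equivalently, floor(2470 / 2048))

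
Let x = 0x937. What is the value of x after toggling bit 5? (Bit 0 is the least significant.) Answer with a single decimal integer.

2327

x = 0100100110111
bit 5 is currently 1; toggle it via x ^ (1 << 5) = x ^ 32
→ 0100100010111 = 2327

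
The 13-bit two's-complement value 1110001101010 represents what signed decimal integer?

-918

pattern = 1110001101010 (MSB is 1 ⇒ negative)
Invert: 0001110010101, add 1 → 0001110010110 = 918, so the value is -918.
(Equivalently: 7274 - 2^13 = 7274 - 8192 = -918.)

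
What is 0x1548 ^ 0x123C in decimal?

1908

0x1548 = 1010101001000
0x123C = 1001000111100
XOR → 0011101110100 = 1908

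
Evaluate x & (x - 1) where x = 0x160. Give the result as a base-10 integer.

320

x = 101100000 = 352
x - 1 = 101011111
AND   = 101000000 = 320
(x & (x - 1) clears the lowest set bit of x.)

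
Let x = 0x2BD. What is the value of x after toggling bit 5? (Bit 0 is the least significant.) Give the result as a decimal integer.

669

x = 1010111101
bit 5 is currently 1; toggle it via x ^ (1 << 5) = x ^ 32
→ 1010011101 = 669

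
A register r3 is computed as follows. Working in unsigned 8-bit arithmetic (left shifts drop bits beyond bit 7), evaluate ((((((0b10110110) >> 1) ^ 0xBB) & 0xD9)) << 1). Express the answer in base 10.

0b10110110 = 10110110
→ >> 1 → 01011011 = 91
0xBB = 10111011
→ ^ → 11100000 = 224
0xD9 = 11011001
→ & → 11000000 = 192
→ << 1 (mod 2^8) → 10000000 = 128

128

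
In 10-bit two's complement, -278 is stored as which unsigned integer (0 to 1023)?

278 in 10 bits: 0100010110
Invert: 1011101001
Add 1:  1011101010 = 746
(Check: 2^10 - 278 = 1024 - 278 = 746.)

746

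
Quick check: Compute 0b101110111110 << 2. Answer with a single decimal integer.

x = 00101110111110
shift left by 2 → 10111011111000 = 12024
(equivalently, 3006 × 2^2 = 3006 × 4)

12024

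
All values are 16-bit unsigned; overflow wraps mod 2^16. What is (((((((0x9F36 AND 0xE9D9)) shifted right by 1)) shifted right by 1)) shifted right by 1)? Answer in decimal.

4386

0x9F36 = 1001111100110110
0xE9D9 = 1110100111011001
→ AND → 1000100100010000 = 35088
→ shifted right by 1 → 0100010010001000 = 17544
→ shifted right by 1 → 0010001001000100 = 8772
→ shifted right by 1 → 0001000100100010 = 4386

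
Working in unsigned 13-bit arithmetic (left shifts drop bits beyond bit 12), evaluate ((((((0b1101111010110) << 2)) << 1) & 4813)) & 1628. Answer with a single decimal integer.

512

0b1101111010110 = 1101111010110
→ << 2 (mod 2^13) → 0111101011000 = 3928
→ << 1 (mod 2^13) → 1111010110000 = 7856
4813 = 1001011001101
→ & → 1001010000000 = 4736
1628 = 0011001011100
→ & → 0001000000000 = 512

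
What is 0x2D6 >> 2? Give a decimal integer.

0x2D6 = 1011010110
shift right by 2 → 0010110101 = 181
(equivalently, floor(726 / 4))

181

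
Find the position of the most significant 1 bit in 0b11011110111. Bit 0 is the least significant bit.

0b11011110111 = 11011110111
The topmost 1 is at position 10 (since 2^10 = 1024 ≤ 1783 < 2048).

10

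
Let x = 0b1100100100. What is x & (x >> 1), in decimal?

x = 1100100100 = 804
x>>1 = 0110010010
AND  = 0100000000 = 256
(x & (x >> 1) has a 1 wherever x has two consecutive 1 bits.)

256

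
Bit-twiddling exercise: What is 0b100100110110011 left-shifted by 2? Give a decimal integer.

x = 00100100110110011
shift left by 2 → 10010011011001100 = 75468
(equivalently, 18867 × 2^2 = 18867 × 4)

75468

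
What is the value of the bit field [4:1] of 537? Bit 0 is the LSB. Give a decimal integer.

12

v = 1000011001
Shift right by 1: 100001100
Mask low 4 bits: 1100 = 12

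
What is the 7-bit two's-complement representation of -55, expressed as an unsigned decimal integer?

73

55 in 7 bits: 0110111
Invert: 1001000
Add 1:  1001001 = 73
(Check: 2^7 - 55 = 128 - 55 = 73.)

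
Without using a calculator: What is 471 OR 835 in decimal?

471 = 0111010111
835 = 1101000011
 OR → 1111010111 = 983

983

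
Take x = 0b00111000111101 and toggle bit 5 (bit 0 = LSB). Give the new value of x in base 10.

3613

x = 00111000111101
bit 5 is currently 1; toggle it via x ^ (1 << 5) = x ^ 32
→ 00111000011101 = 3613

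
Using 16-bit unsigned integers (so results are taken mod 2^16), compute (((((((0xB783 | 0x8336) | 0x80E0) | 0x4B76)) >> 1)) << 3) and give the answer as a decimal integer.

65496

0xB783 = 1011011110000011
0x8336 = 1000001100110110
→ | → 1011011110110111 = 47031
0x80E0 = 1000000011100000
→ | → 1011011111110111 = 47095
0x4B76 = 0100101101110110
→ | → 1111111111110111 = 65527
→ >> 1 → 0111111111111011 = 32763
→ << 3 (mod 2^16) → 1111111111011000 = 65496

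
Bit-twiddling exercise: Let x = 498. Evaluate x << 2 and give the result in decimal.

1992

498 = 00111110010
shift left by 2 → 11111001000 = 1992
(equivalently, 498 × 2^2 = 498 × 4)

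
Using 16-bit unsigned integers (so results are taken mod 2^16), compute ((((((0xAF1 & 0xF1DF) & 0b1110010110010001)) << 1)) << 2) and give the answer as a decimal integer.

1160

0xAF1 = 0000101011110001
0xF1DF = 1111000111011111
→ & → 0000000011010001 = 209
0b1110010110010001 = 1110010110010001
→ & → 0000000010010001 = 145
→ << 1 (mod 2^16) → 0000000100100010 = 290
→ << 2 (mod 2^16) → 0000010010001000 = 1160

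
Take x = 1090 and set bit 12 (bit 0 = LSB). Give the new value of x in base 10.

x = 0010001000010
bit 12 is currently 0; set it via x | (1 << 12) = x | 4096
→ 1010001000010 = 5186

5186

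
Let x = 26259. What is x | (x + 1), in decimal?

26263

x = 110011010010011 = 26259
x + 1 = 110011010010100
OR    = 110011010010111 = 26263
(x | (x + 1) sets the lowest cleared bit.)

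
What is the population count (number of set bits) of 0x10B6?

6

0x10B6 = 1000010110110
Count the 1s: 1 + 1 + 1 + 1 + 1 + 1 = 6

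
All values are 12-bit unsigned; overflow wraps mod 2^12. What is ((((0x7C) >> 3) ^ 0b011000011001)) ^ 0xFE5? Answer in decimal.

2547

0x7C = 000001111100
→ >> 3 → 000000001111 = 15
0b011000011001 = 011000011001
→ ^ → 011000010110 = 1558
0xFE5 = 111111100101
→ ^ → 100111110011 = 2547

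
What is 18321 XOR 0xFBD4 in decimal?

48197

18321 = 0100011110010001
0xFBD4 = 1111101111010100
XOR → 1011110001000101 = 48197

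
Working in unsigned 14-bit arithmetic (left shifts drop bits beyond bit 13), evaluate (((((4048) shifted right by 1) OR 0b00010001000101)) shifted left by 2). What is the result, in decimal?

4048 = 00111111010000
→ shifted right by 1 → 00011111101000 = 2024
0b00010001000101 = 00010001000101
→ OR → 00011111101101 = 2029
→ shifted left by 2 (mod 2^14) → 01111110110100 = 8116

8116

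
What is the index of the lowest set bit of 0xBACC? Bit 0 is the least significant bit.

2

0xBACC = 1011101011001100
Trailing zeros: 2, so the lowest set bit is bit 2 (value 4).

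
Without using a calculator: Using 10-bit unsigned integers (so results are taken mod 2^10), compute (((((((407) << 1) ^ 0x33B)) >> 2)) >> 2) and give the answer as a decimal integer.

407 = 0110010111
→ << 1 (mod 2^10) → 1100101110 = 814
0x33B = 1100111011
→ ^ → 0000010101 = 21
→ >> 2 → 0000000101 = 5
→ >> 2 → 0000000001 = 1

1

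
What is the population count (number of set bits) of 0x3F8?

7

0x3F8 = 1111111000
Count the 1s: 1 + 1 + 1 + 1 + 1 + 1 + 1 = 7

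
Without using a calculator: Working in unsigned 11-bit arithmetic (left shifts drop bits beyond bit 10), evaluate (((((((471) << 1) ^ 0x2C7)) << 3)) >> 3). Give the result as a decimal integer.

471 = 00111010111
→ << 1 (mod 2^11) → 01110101110 = 942
0x2C7 = 01011000111
→ ^ → 00101101001 = 361
→ << 3 (mod 2^11) → 01101001000 = 840
→ >> 3 → 00001101001 = 105

105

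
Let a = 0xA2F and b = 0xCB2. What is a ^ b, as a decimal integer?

1693

0xA2F = 101000101111
0xCB2 = 110010110010
XOR → 011010011101 = 1693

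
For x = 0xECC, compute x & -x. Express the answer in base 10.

4

x = 111011001100 = 3788
-x (two's complement) = …000100110100
AND   = 000000000100 = 4
(x & -x isolates the lowest set bit of x.)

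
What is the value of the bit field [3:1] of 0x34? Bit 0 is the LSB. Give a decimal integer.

v = 000110100
Shift right by 1: 00011010
Mask low 3 bits: 010 = 2

2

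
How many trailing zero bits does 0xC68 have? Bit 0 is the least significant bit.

3

0xC68 = 110001101000
Trailing zeros: 3, so the lowest set bit is bit 3 (value 8).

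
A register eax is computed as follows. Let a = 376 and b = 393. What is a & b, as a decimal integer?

264

376 = 101111000
393 = 110001001
AND → 100001000 = 264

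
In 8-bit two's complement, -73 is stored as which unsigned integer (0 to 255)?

73 in 8 bits: 01001001
Invert: 10110110
Add 1:  10110111 = 183
(Check: 2^8 - 73 = 256 - 73 = 183.)

183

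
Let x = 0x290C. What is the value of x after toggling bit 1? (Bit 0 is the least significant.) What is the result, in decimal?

10510

x = 010100100001100
bit 1 is currently 0; toggle it via x ^ (1 << 1) = x ^ 2
→ 010100100001110 = 10510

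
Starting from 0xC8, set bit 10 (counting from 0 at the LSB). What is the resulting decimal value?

1224

x = 00000011001000
bit 10 is currently 0; set it via x | (1 << 10) = x | 1024
→ 00010011001000 = 1224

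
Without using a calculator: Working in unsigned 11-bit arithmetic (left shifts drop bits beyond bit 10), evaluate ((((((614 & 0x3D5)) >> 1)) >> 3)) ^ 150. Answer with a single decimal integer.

178

614 = 01001100110
0x3D5 = 01111010101
→ & → 01001000100 = 580
→ >> 1 → 00100100010 = 290
→ >> 3 → 00000100100 = 36
150 = 00010010110
→ ^ → 00010110010 = 178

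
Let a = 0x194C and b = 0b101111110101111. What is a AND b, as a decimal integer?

0x194C = 001100101001100
b = 101111110101111
AND → 001100100001100 = 6412

6412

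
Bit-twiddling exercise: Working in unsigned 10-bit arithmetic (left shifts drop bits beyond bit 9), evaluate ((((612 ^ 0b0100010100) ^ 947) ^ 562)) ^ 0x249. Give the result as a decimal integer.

184

612 = 1001100100
0b0100010100 = 0100010100
→ ^ → 1101110000 = 880
947 = 1110110011
→ ^ → 0011000011 = 195
562 = 1000110010
→ ^ → 1011110001 = 753
0x249 = 1001001001
→ ^ → 0010111000 = 184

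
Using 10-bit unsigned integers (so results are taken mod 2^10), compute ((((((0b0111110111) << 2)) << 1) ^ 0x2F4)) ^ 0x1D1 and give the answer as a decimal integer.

0b0111110111 = 0111110111
→ << 2 (mod 2^10) → 1111011100 = 988
→ << 1 (mod 2^10) → 1110111000 = 952
0x2F4 = 1011110100
→ ^ → 0101001100 = 332
0x1D1 = 0111010001
→ ^ → 0010011101 = 157

157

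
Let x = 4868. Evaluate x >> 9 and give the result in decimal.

4868 = 1001100000100
shift right by 9 → 0000000001001 = 9
(equivalently, floor(4868 / 512))

9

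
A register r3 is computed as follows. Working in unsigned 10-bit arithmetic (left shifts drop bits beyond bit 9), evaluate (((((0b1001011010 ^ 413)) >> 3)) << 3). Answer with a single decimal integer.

960

0b1001011010 = 1001011010
413 = 0110011101
→ ^ → 1111000111 = 967
→ >> 3 → 0001111000 = 120
→ << 3 (mod 2^10) → 1111000000 = 960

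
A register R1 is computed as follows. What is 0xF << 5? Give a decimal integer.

480

0xF = 000001111
shift left by 5 → 111100000 = 480
(equivalently, 15 × 2^5 = 15 × 32)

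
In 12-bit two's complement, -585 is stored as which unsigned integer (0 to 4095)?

585 in 12 bits: 001001001001
Invert: 110110110110
Add 1:  110110110111 = 3511
(Check: 2^12 - 585 = 4096 - 585 = 3511.)

3511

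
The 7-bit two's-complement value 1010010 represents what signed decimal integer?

pattern = 1010010 (MSB is 1 ⇒ negative)
Invert: 0101101, add 1 → 0101110 = 46, so the value is -46.
(Equivalently: 82 - 2^7 = 82 - 128 = -46.)

-46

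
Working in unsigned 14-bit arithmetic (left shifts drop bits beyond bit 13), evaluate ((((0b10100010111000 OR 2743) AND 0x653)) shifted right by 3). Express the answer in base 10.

0b10100010111000 = 10100010111000
2743 = 00101010110111
→ OR → 10101010111111 = 10943
0x653 = 00011001010011
→ AND → 00001000010011 = 531
→ shifted right by 3 → 00000001000010 = 66

66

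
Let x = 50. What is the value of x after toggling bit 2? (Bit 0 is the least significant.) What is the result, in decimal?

54

x = 00000110010
bit 2 is currently 0; toggle it via x ^ (1 << 2) = x ^ 4
→ 00000110110 = 54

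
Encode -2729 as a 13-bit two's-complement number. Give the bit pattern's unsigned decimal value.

2729 in 13 bits: 0101010101001
Invert: 1010101010110
Add 1:  1010101010111 = 5463
(Check: 2^13 - 2729 = 8192 - 2729 = 5463.)

5463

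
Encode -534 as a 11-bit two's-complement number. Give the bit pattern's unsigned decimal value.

534 in 11 bits: 01000010110
Invert: 10111101001
Add 1:  10111101010 = 1514
(Check: 2^11 - 534 = 2048 - 534 = 1514.)

1514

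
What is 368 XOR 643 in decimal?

1011

368 = 0101110000
643 = 1010000011
XOR → 1111110011 = 1011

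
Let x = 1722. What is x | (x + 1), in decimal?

1723

x = 11010111010 = 1722
x + 1 = 11010111011
OR    = 11010111011 = 1723
(x | (x + 1) sets the lowest cleared bit.)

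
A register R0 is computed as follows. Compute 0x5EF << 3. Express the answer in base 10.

0x5EF = 00010111101111
shift left by 3 → 10111101111000 = 12152
(equivalently, 1519 × 2^3 = 1519 × 8)

12152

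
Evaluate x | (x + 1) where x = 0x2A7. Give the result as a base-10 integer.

x = 1010100111 = 679
x + 1 = 1010101000
OR    = 1010101111 = 687
(x | (x + 1) sets the lowest cleared bit.)

687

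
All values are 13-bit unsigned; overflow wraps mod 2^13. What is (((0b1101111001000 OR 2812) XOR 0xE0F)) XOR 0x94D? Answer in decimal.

0b1101111001000 = 1101111001000
2812 = 0101011111100
→ OR → 1101111111100 = 7164
0xE0F = 0111000001111
→ XOR → 1010111110011 = 5619
0x94D = 0100101001101
→ XOR → 1110010111110 = 7358

7358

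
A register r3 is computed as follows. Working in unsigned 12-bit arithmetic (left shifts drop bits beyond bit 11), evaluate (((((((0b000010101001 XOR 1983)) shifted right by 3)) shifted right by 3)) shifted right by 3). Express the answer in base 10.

3

0b000010101001 = 000010101001
1983 = 011110111111
→ XOR → 011100010110 = 1814
→ shifted right by 3 → 000011100010 = 226
→ shifted right by 3 → 000000011100 = 28
→ shifted right by 3 → 000000000011 = 3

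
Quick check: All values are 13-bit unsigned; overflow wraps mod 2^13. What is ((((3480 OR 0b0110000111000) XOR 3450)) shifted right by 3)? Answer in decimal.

24

3480 = 0110110011000
0b0110000111000 = 0110000111000
→ OR → 0110110111000 = 3512
3450 = 0110101111010
→ XOR → 0000011000010 = 194
→ shifted right by 3 → 0000000011000 = 24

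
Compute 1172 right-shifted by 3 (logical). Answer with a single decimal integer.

1172 = 10010010100
shift right by 3 → 00010010010 = 146
(equivalently, floor(1172 / 8))

146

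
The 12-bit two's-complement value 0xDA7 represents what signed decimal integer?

-601

pattern = 110110100111 (MSB is 1 ⇒ negative)
Invert: 001001011000, add 1 → 001001011001 = 601, so the value is -601.
(Equivalently: 3495 - 2^12 = 3495 - 4096 = -601.)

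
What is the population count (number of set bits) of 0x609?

4

0x609 = 11000001001
Count the 1s: 1 + 1 + 1 + 1 = 4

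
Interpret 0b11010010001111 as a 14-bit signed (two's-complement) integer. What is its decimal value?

pattern = 11010010001111 (MSB is 1 ⇒ negative)
Invert: 00101101110000, add 1 → 00101101110001 = 2929, so the value is -2929.
(Equivalently: 13455 - 2^14 = 13455 - 16384 = -2929.)

-2929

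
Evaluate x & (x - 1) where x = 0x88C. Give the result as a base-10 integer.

x = 100010001100 = 2188
x - 1 = 100010001011
AND   = 100010001000 = 2184
(x & (x - 1) clears the lowest set bit of x.)

2184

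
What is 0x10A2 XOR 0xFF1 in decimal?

8019

0x10A2 = 1000010100010
0xFF1 = 0111111110001
XOR → 1111101010011 = 8019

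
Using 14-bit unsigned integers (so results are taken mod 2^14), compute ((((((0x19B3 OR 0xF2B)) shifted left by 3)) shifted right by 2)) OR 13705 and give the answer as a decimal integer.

16383

0x19B3 = 01100110110011
0xF2B = 00111100101011
→ OR → 01111110111011 = 8123
→ shifted left by 3 (mod 2^14) → 11110111011000 = 15832
→ shifted right by 2 → 00111101110110 = 3958
13705 = 11010110001001
→ OR → 11111111111111 = 16383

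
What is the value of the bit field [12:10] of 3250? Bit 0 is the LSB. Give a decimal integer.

v = 0110010110010
Shift right by 10: 011
Mask low 3 bits: 011 = 3

3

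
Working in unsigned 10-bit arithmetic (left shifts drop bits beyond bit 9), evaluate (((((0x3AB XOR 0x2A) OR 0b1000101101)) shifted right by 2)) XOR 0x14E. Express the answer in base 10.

0x3AB = 1110101011
0x2A = 0000101010
→ XOR → 1110000001 = 897
0b1000101101 = 1000101101
→ OR → 1110101101 = 941
→ shifted right by 2 → 0011101011 = 235
0x14E = 0101001110
→ XOR → 0110100101 = 421

421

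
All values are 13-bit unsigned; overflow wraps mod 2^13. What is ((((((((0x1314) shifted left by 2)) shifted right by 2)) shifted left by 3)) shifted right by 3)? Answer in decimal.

0x1314 = 1001100010100
→ shifted left by 2 (mod 2^13) → 0110001010000 = 3152
→ shifted right by 2 → 0001100010100 = 788
→ shifted left by 3 (mod 2^13) → 1100010100000 = 6304
→ shifted right by 3 → 0001100010100 = 788

788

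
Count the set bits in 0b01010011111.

n = 1010011111
Count the 1s: 1 + 1 + 1 + 1 + 1 + 1 + 1 = 7

7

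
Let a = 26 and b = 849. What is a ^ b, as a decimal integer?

26 = 0000011010
849 = 1101010001
XOR → 1101001011 = 843

843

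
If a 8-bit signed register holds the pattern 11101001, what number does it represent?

-23

pattern = 11101001 (MSB is 1 ⇒ negative)
Invert: 00010110, add 1 → 00010111 = 23, so the value is -23.
(Equivalently: 233 - 2^8 = 233 - 256 = -23.)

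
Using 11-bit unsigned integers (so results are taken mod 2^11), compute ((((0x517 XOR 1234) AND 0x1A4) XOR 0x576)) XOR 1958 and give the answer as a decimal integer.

0x517 = 10100010111
1234 = 10011010010
→ XOR → 00111000101 = 453
0x1A4 = 00110100100
→ AND → 00110000100 = 388
0x576 = 10101110110
→ XOR → 10011110010 = 1266
1958 = 11110100110
→ XOR → 01101010100 = 852

852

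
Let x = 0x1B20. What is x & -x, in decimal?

x = 1101100100000 = 6944
-x (two's complement) = …0010011100000
AND   = 0000000100000 = 32
(x & -x isolates the lowest set bit of x.)

32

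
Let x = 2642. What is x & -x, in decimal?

x = 101001010010 = 2642
-x (two's complement) = …010110101110
AND   = 000000000010 = 2
(x & -x isolates the lowest set bit of x.)

2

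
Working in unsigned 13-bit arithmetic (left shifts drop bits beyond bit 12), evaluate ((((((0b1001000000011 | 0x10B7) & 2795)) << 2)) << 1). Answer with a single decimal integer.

5400

0b1001000000011 = 1001000000011
0x10B7 = 1000010110111
→ | → 1001010110111 = 4791
2795 = 0101011101011
→ & → 0001010100011 = 675
→ << 2 (mod 2^13) → 0101010001100 = 2700
→ << 1 (mod 2^13) → 1010100011000 = 5400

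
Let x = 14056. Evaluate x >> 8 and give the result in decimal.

14056 = 11011011101000
shift right by 8 → 00000000110110 = 54
(equivalently, floor(14056 / 256))

54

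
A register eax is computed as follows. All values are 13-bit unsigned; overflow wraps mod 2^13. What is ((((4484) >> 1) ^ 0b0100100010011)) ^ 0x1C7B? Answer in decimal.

7594

4484 = 1000110000100
→ >> 1 → 0100011000010 = 2242
0b0100100010011 = 0100100010011
→ ^ → 0000111010001 = 465
0x1C7B = 1110001111011
→ ^ → 1110110101010 = 7594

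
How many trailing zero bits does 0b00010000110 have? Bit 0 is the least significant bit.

0b00010000110 = 10000110
Trailing zeros: 1, so the lowest set bit is bit 1 (value 2).

1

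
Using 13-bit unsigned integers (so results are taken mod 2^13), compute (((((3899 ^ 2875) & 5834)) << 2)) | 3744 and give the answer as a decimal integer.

7840

3899 = 0111100111011
2875 = 0101100111011
→ ^ → 0010000000000 = 1024
5834 = 1011011001010
→ & → 0010000000000 = 1024
→ << 2 (mod 2^13) → 1000000000000 = 4096
3744 = 0111010100000
→ | → 1111010100000 = 7840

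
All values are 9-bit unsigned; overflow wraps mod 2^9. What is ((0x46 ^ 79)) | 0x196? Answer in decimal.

0x46 = 001000110
79 = 001001111
→ ^ → 000001001 = 9
0x196 = 110010110
→ | → 110011111 = 415

415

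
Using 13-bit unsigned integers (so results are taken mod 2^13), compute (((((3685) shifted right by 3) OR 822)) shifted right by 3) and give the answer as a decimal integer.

127

3685 = 0111001100101
→ shifted right by 3 → 0000111001100 = 460
822 = 0001100110110
→ OR → 0001111111110 = 1022
→ shifted right by 3 → 0000001111111 = 127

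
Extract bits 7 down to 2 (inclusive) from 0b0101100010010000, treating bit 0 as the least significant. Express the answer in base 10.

36

v = 0101100010010000
Shift right by 2: 01011000100100
Mask low 6 bits: 100100 = 36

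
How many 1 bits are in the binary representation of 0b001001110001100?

6

n = 1001110001100
Count the 1s: 1 + 1 + 1 + 1 + 1 + 1 = 6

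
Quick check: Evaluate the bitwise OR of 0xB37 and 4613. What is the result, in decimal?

0xB37 = 0101100110111
4613 = 1001000000101
 OR → 1101100110111 = 6967

6967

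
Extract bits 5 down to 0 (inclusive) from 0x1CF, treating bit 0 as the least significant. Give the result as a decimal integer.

15

v = 111001111
Shift right by 0: 111001111
Mask low 6 bits: 001111 = 15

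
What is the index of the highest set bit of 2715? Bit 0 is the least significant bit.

11

2715 = 101010011011
The topmost 1 is at position 11 (since 2^11 = 2048 ≤ 2715 < 4096).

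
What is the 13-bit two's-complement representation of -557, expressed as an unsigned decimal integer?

557 in 13 bits: 0001000101101
Invert: 1110111010010
Add 1:  1110111010011 = 7635
(Check: 2^13 - 557 = 8192 - 557 = 7635.)

7635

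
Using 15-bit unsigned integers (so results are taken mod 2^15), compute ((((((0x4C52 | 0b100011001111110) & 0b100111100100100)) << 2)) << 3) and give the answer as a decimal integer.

17536

0x4C52 = 100110001010010
0b100011001111110 = 100011001111110
→ | → 100111001111110 = 20094
0b100111100100100 = 100111100100100
→ & → 100111000100100 = 20004
→ << 2 (mod 2^15) → 011100010010000 = 14480
→ << 3 (mod 2^15) → 100010010000000 = 17536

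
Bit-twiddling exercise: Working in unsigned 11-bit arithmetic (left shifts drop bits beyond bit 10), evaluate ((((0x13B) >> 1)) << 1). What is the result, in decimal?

314

0x13B = 00100111011
→ >> 1 → 00010011101 = 157
→ << 1 (mod 2^11) → 00100111010 = 314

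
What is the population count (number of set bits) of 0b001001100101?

n = 1001100101
Count the 1s: 1 + 1 + 1 + 1 + 1 = 5

5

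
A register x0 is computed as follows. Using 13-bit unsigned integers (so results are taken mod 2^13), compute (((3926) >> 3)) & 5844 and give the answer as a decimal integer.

3926 = 0111101010110
→ >> 3 → 0000111101010 = 490
5844 = 1011011010100
→ & → 0000011000000 = 192

192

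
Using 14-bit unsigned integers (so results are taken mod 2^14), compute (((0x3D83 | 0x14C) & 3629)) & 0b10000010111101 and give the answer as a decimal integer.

13

0x3D83 = 11110110000011
0x14C = 00000101001100
→ | → 11110111001111 = 15823
3629 = 00111000101101
→ & → 00110000001101 = 3085
0b10000010111101 = 10000010111101
→ & → 00000000001101 = 13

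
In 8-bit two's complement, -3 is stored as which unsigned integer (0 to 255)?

3 in 8 bits: 00000011
Invert: 11111100
Add 1:  11111101 = 253
(Check: 2^8 - 3 = 256 - 3 = 253.)

253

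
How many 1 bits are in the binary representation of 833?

833 = 1101000001
Count the 1s: 1 + 1 + 1 + 1 = 4

4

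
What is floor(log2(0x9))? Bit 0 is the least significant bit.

0x9 = 1001
The topmost 1 is at position 3 (since 2^3 = 8 ≤ 9 < 16).

3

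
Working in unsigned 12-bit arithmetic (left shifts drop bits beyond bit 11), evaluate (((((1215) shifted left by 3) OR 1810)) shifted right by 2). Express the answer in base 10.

1215 = 010010111111
→ shifted left by 3 (mod 2^12) → 010111111000 = 1528
1810 = 011100010010
→ OR → 011111111010 = 2042
→ shifted right by 2 → 000111111110 = 510

510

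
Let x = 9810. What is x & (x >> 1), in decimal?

512

x = 10011001010010 = 9810
x>>1 = 01001100101001
AND  = 00001000000000 = 512
(x & (x >> 1) has a 1 wherever x has two consecutive 1 bits.)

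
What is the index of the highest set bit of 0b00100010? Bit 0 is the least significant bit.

5

0b00100010 = 100010
The topmost 1 is at position 5 (since 2^5 = 32 ≤ 34 < 64).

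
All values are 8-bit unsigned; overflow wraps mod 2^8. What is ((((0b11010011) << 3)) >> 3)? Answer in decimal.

19

0b11010011 = 11010011
→ << 3 (mod 2^8) → 10011000 = 152
→ >> 3 → 00010011 = 19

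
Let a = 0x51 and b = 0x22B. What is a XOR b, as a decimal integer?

0x51 = 0001010001
0x22B = 1000101011
XOR → 1001111010 = 634

634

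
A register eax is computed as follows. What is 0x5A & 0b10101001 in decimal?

8

0x5A = 01011010
b = 10101001
AND → 00001000 = 8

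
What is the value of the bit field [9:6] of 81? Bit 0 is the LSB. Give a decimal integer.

v = 00001010001
Shift right by 6: 00001
Mask low 4 bits: 0001 = 1

1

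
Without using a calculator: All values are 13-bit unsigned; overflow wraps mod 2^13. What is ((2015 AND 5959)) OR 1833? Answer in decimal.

2015 = 0011111011111
5959 = 1011101000111
→ AND → 0011101000111 = 1863
1833 = 0011100101001
→ OR → 0011101101111 = 1903

1903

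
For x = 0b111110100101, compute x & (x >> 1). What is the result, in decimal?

x = 111110100101 = 4005
x>>1 = 011111010010
AND  = 011110000000 = 1920
(x & (x >> 1) has a 1 wherever x has two consecutive 1 bits.)

1920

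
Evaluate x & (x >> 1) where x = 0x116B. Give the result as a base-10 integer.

x = 1000101101011 = 4459
x>>1 = 0100010110101
AND  = 0000000100001 = 33
(x & (x >> 1) has a 1 wherever x has two consecutive 1 bits.)

33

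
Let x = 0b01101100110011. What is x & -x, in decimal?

1

x = 1101100110011 = 6963
-x (two's complement) = …0010011001101
AND   = 0000000000001 = 1
(x & -x isolates the lowest set bit of x.)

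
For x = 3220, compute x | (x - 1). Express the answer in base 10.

3223

x = 110010010100 = 3220
x - 1 = 110010010011
OR    = 110010010111 = 3223
(x | (x - 1) sets all bits below the lowest set bit.)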